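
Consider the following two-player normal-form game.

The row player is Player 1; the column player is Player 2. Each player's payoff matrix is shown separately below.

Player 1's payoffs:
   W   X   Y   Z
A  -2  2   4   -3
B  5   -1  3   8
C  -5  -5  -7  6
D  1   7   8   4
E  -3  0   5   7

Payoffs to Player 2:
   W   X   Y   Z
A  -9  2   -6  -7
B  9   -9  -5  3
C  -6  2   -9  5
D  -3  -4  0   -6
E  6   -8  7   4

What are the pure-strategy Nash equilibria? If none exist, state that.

(B, W) and (D, Y)

Mark each player's best response to every combination of opponents' strategies; a profile where every player is best-responding is a pure Nash equilibrium.
Player 1 against W: payoffs -2, 5, -5, 1, -3 → best response B.
Player 1 against X: payoffs 2, -1, -5, 7, 0 → best response D.
Player 1 against Y: payoffs 4, 3, -7, 8, 5 → best response D.
Player 1 against Z: payoffs -3, 8, 6, 4, 7 → best response B.
Player 2 against A: payoffs -9, 2, -6, -7 → best response X.
Player 2 against B: payoffs 9, -9, -5, 3 → best response W.
Player 2 against C: payoffs -6, 2, -9, 5 → best response Z.
Player 2 against D: payoffs -3, -4, 0, -6 → best response Y.
Player 2 against E: payoffs 6, -8, 7, 4 → best response Y.
Mutual best responses: (B, W); (D, Y).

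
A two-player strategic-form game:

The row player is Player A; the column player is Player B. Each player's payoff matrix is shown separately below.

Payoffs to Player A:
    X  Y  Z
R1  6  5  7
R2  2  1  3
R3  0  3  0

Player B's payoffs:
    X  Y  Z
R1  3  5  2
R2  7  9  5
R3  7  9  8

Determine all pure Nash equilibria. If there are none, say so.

Check each profile: it is a Nash equilibrium iff no player can strictly gain by switching unilaterally.
(R1, X): Player B can switch to Y (3 → 5). Not NE.
(R1, Y): Player A gets 5, best alternative 3; Player B gets 5, best alternative 3. No profitable deviation — NE.
(R1, Z): Player B can switch to X (2 → 3). Not NE.
(R2, X): Player A can switch to R1 (2 → 6). Not NE.
(R2, Y): Player A can switch to R1 (1 → 5). Not NE.
(R2, Z): Player A can switch to R1 (3 → 7). Not NE.
(R3, X): Player A can switch to R1 (0 → 6). Not NE.
(R3, Y): Player A can switch to R1 (3 → 5). Not NE.
(R3, Z): Player A can switch to R1 (0 → 7). Not NE.

The unique pure-strategy Nash equilibrium is (R1, Y).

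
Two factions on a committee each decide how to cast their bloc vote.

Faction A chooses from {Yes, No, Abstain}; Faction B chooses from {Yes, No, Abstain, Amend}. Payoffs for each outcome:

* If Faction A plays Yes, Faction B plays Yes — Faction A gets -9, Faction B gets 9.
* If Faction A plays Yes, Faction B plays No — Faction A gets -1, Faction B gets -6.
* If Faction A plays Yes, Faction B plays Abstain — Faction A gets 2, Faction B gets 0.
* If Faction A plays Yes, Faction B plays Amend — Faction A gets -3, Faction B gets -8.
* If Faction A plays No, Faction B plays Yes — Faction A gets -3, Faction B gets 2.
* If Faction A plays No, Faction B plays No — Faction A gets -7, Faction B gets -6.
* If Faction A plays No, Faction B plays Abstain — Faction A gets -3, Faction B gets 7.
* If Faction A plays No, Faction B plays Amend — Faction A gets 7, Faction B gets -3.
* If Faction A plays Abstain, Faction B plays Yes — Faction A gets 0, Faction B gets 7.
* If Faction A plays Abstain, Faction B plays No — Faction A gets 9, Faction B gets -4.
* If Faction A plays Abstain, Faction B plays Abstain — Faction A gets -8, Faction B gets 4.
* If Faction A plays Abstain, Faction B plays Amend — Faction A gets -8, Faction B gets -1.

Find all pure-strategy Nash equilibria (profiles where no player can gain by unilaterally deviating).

Pure NE: (Abstain, Yes)

Faction A against Yes: payoffs -9, -3, 0 → best response Abstain.
Faction A against No: payoffs -1, -7, 9 → best response Abstain.
Faction A against Abstain: payoffs 2, -3, -8 → best response Yes.
Faction A against Amend: payoffs -3, 7, -8 → best response No.
Faction B against Yes: payoffs 9, -6, 0, -8 → best response Yes.
Faction B against No: payoffs 2, -6, 7, -3 → best response Abstain.
Faction B against Abstain: payoffs 7, -4, 4, -1 → best response Yes.
Mutual best responses: (Abstain, Yes).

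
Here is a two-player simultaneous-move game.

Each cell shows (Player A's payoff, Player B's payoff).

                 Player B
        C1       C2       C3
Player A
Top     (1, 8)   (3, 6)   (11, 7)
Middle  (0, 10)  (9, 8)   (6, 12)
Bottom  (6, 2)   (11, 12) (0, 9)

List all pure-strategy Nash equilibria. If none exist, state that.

(Bottom, C2)

Player A against C1: payoffs 1, 0, 6 → best response Bottom.
Player A against C2: payoffs 3, 9, 11 → best response Bottom.
Player A against C3: payoffs 11, 6, 0 → best response Top.
Player B against Top: payoffs 8, 6, 7 → best response C1.
Player B against Middle: payoffs 10, 8, 12 → best response C3.
Player B against Bottom: payoffs 2, 12, 9 → best response C2.
Mutual best responses: (Bottom, C2).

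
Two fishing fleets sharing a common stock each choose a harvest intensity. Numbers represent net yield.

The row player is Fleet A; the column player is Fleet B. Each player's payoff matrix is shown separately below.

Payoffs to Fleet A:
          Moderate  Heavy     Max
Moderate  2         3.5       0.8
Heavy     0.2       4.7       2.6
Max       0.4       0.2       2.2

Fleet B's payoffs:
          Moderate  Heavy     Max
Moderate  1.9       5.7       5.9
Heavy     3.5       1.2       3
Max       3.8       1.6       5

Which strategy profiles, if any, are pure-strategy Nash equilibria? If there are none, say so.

Fleet A against Moderate: payoffs 2, 0.2, 0.4 → best response Moderate.
Fleet A against Heavy: payoffs 3.5, 4.7, 0.2 → best response Heavy.
Fleet A against Max: payoffs 0.8, 2.6, 2.2 → best response Heavy.
Fleet B against Moderate: payoffs 1.9, 5.7, 5.9 → best response Max.
Fleet B against Heavy: payoffs 3.5, 1.2, 3 → best response Moderate.
Fleet B against Max: payoffs 3.8, 1.6, 5 → best response Max.
No profile is a mutual best response for all players.

none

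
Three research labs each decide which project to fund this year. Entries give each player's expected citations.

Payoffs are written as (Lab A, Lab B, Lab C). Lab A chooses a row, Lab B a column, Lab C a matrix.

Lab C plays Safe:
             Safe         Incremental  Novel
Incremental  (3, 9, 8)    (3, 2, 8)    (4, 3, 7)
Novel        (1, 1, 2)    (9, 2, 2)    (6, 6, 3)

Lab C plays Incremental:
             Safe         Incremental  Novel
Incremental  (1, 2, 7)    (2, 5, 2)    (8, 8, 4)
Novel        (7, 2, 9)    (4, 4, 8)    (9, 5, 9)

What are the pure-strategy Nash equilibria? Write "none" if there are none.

For each strategy profile, look for a profitable unilateral deviation.
(Incremental, Safe, Safe): Lab A gets 3, best alternative 1; Lab B gets 9, best alternative 3; Lab C gets 8, best alternative 7. No profitable deviation — NE.
(Incremental, Safe, Incremental): Lab A can switch to Novel (1 → 7). Not NE.
(Incremental, Incremental, Safe): Lab A can switch to Novel (3 → 9). Not NE.
(Incremental, Incremental, Incremental): Lab A can switch to Novel (2 → 4). Not NE.
(Incremental, Novel, Safe): Lab A can switch to Novel (4 → 6). Not NE.
(Incremental, Novel, Incremental): Lab A can switch to Novel (8 → 9). Not NE.
(Novel, Safe, Safe): Lab A can switch to Incremental (1 → 3). Not NE.
(Novel, Safe, Incremental): Lab B can switch to Incremental (2 → 4). Not NE.
(Novel, Incremental, Safe): Lab B can switch to Novel (2 → 6). Not NE.
(Novel, Novel, Incremental): Lab A gets 9, best alternative 8; Lab B gets 5, best alternative 4; Lab C gets 9, best alternative 3. No profitable deviation — NE.
(The remaining 2 profiles each have a profitable deviation by the same check.)

Pure-strategy Nash equilibria: (Incremental, Safe, Safe) and (Novel, Novel, Incremental)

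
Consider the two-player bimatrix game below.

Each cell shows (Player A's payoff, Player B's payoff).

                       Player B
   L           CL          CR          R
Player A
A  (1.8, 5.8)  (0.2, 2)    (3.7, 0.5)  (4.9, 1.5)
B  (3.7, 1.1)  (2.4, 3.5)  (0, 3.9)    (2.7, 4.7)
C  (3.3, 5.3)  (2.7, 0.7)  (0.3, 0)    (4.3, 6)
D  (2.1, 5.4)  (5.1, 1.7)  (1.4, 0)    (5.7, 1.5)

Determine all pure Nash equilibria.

(A, L): Player A can switch to B (1.8 → 3.7). Not NE.
(A, CL): Player A can switch to B (0.2 → 2.4). Not NE.
(A, CR): Player B can switch to L (0.5 → 5.8). Not NE.
(A, R): Player A can switch to D (4.9 → 5.7). Not NE.
(B, L): Player B can switch to CL (1.1 → 3.5). Not NE.
(B, CL): Player A can switch to C (2.4 → 2.7). Not NE.
(B, CR): Player A can switch to A (0 → 3.7). Not NE.
(B, R): Player A can switch to A (2.7 → 4.9). Not NE.
(The remaining 8 profiles each have a profitable deviation by the same check.)

There is no pure-strategy Nash equilibrium.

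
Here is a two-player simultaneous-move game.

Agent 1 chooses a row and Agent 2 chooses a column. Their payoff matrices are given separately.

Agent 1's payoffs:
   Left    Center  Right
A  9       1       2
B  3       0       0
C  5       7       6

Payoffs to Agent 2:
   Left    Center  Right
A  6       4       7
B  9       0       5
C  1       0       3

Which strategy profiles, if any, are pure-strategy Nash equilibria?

(C, Right)

Agent 1 against Left: payoffs 9, 3, 5 → best response A.
Agent 1 against Center: payoffs 1, 0, 7 → best response C.
Agent 1 against Right: payoffs 2, 0, 6 → best response C.
Agent 2 against A: payoffs 6, 4, 7 → best response Right.
Agent 2 against B: payoffs 9, 0, 5 → best response Left.
Agent 2 against C: payoffs 1, 0, 3 → best response Right.
Mutual best responses: (C, Right).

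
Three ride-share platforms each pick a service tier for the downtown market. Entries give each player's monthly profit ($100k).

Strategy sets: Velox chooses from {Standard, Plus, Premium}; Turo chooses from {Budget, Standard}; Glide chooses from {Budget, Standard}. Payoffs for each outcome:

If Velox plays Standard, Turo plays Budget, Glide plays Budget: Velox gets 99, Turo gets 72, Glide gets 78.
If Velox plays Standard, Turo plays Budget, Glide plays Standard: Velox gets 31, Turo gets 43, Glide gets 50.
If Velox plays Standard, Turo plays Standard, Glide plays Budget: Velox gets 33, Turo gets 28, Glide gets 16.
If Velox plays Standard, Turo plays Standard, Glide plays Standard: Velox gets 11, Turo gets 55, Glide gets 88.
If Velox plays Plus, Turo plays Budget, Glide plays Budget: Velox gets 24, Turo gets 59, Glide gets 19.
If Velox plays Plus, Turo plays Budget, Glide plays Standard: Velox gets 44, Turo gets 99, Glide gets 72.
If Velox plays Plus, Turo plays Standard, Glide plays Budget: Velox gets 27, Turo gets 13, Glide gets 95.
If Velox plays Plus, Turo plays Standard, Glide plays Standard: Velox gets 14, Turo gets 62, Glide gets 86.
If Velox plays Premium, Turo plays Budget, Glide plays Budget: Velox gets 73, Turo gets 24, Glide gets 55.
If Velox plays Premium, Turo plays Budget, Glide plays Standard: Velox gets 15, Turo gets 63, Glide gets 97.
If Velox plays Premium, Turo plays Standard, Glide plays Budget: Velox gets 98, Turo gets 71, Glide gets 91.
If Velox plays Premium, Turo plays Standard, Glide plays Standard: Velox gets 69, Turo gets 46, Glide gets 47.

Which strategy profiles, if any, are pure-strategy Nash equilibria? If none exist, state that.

(Standard, Budget, Budget) and (Plus, Budget, Standard) and (Premium, Standard, Budget)

Velox against (Budget, Budget): payoffs 99, 24, 73 → best response Standard.
Velox against (Budget, Standard): payoffs 31, 44, 15 → best response Plus.
Velox against (Standard, Budget): payoffs 33, 27, 98 → best response Premium.
Velox against (Standard, Standard): payoffs 11, 14, 69 → best response Premium.
Turo against (Standard, Budget): payoffs 72, 28 → best response Budget.
Turo against (Standard, Standard): payoffs 43, 55 → best response Standard.
Turo against (Plus, Budget): payoffs 59, 13 → best response Budget.
Turo against (Plus, Standard): payoffs 99, 62 → best response Budget.
Turo against (Premium, Budget): payoffs 24, 71 → best response Standard.
Turo against (Premium, Standard): payoffs 63, 46 → best response Budget.
Glide against (Standard, Budget): payoffs 78, 50 → best response Budget.
Glide against (Standard, Standard): payoffs 16, 88 → best response Standard.
Glide against (Plus, Budget): payoffs 19, 72 → best response Standard.
Glide against (Plus, Standard): payoffs 95, 86 → best response Budget.
Glide against (Premium, Budget): payoffs 55, 97 → best response Standard.
Glide against (Premium, Standard): payoffs 91, 47 → best response Budget.
Mutual best responses: (Standard, Budget, Budget); (Plus, Budget, Standard); (Premium, Standard, Budget).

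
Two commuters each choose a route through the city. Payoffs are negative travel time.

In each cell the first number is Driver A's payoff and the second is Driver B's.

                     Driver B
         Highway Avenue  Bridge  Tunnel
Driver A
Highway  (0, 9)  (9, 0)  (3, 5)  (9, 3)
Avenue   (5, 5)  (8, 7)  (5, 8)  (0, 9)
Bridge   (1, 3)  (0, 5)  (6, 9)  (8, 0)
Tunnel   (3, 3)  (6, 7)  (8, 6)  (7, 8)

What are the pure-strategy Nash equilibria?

Driver A against Highway: payoffs 0, 5, 1, 3 → best response Avenue.
Driver A against Avenue: payoffs 9, 8, 0, 6 → best response Highway.
Driver A against Bridge: payoffs 3, 5, 6, 8 → best response Tunnel.
Driver A against Tunnel: payoffs 9, 0, 8, 7 → best response Highway.
Driver B against Highway: payoffs 9, 0, 5, 3 → best response Highway.
Driver B against Avenue: payoffs 5, 7, 8, 9 → best response Tunnel.
Driver B against Bridge: payoffs 3, 5, 9, 0 → best response Bridge.
Driver B against Tunnel: payoffs 3, 7, 6, 8 → best response Tunnel.
No profile is a mutual best response for all players.

There is no pure-strategy Nash equilibrium.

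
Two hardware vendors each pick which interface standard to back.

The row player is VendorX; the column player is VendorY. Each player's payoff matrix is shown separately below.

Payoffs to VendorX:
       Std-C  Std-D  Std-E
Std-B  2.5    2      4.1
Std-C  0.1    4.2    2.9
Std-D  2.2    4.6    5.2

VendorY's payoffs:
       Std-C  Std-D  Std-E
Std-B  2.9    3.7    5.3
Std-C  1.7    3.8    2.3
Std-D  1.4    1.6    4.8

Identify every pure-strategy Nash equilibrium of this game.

The unique pure-strategy Nash equilibrium is (Std-D, Std-E).

(Std-B, Std-C): VendorY can switch to Std-D (2.9 → 3.7). Not NE.
(Std-B, Std-D): VendorX can switch to Std-C (2 → 4.2). Not NE.
(Std-B, Std-E): VendorX can switch to Std-D (4.1 → 5.2). Not NE.
(Std-C, Std-C): VendorX can switch to Std-B (0.1 → 2.5). Not NE.
(Std-C, Std-D): VendorX can switch to Std-D (4.2 → 4.6). Not NE.
(Std-C, Std-E): VendorX can switch to Std-B (2.9 → 4.1). Not NE.
(Std-D, Std-C): VendorX can switch to Std-B (2.2 → 2.5). Not NE.
(Std-D, Std-D): VendorY can switch to Std-E (1.6 → 4.8). Not NE.
(Std-D, Std-E): VendorX gets 5.2, best alternative 4.1; VendorY gets 4.8, best alternative 1.6. No profitable deviation — NE.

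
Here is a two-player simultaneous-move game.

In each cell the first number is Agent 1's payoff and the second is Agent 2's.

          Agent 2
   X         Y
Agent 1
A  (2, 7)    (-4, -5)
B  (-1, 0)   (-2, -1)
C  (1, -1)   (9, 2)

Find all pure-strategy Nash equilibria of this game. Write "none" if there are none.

The pure Nash equilibria are (A, X) and (C, Y).

Agent 1 against X: payoffs 2, -1, 1 → best response A.
Agent 1 against Y: payoffs -4, -2, 9 → best response C.
Agent 2 against A: payoffs 7, -5 → best response X.
Agent 2 against B: payoffs 0, -1 → best response X.
Agent 2 against C: payoffs -1, 2 → best response Y.
Mutual best responses: (A, X); (C, Y).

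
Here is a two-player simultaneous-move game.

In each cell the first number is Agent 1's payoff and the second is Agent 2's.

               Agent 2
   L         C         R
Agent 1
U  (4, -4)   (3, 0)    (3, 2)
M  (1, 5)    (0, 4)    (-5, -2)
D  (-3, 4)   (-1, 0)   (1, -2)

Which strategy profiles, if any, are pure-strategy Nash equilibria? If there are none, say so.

Agent 1 against L: payoffs 4, 1, -3 → best response U.
Agent 1 against C: payoffs 3, 0, -1 → best response U.
Agent 1 against R: payoffs 3, -5, 1 → best response U.
Agent 2 against U: payoffs -4, 0, 2 → best response R.
Agent 2 against M: payoffs 5, 4, -2 → best response L.
Agent 2 against D: payoffs 4, 0, -2 → best response L.
Mutual best responses: (U, R).

Pure NE: (U, R)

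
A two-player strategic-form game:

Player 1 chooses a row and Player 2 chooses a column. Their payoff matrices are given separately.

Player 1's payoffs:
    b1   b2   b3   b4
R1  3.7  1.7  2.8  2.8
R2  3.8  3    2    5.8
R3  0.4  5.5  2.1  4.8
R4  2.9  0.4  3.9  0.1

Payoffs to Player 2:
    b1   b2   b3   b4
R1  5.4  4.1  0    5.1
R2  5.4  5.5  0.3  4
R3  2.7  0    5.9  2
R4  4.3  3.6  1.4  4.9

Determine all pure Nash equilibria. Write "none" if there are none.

This game has no pure Nash equilibrium.

Player 1 against b1: payoffs 3.7, 3.8, 0.4, 2.9 → best response R2.
Player 1 against b2: payoffs 1.7, 3, 5.5, 0.4 → best response R3.
Player 1 against b3: payoffs 2.8, 2, 2.1, 3.9 → best response R4.
Player 1 against b4: payoffs 2.8, 5.8, 4.8, 0.1 → best response R2.
Player 2 against R1: payoffs 5.4, 4.1, 0, 5.1 → best response b1.
Player 2 against R2: payoffs 5.4, 5.5, 0.3, 4 → best response b2.
Player 2 against R3: payoffs 2.7, 0, 5.9, 2 → best response b3.
Player 2 against R4: payoffs 4.3, 3.6, 1.4, 4.9 → best response b4.
No profile is a mutual best response for all players.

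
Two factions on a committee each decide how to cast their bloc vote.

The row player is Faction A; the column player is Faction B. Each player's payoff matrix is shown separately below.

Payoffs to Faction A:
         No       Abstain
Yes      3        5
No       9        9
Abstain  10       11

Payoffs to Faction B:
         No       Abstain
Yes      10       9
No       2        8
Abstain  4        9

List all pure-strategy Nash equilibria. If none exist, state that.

The unique pure-strategy Nash equilibrium is (Abstain, Abstain).

Faction A against No: payoffs 3, 9, 10 → best response Abstain.
Faction A against Abstain: payoffs 5, 9, 11 → best response Abstain.
Faction B against Yes: payoffs 10, 9 → best response No.
Faction B against No: payoffs 2, 8 → best response Abstain.
Faction B against Abstain: payoffs 4, 9 → best response Abstain.
Mutual best responses: (Abstain, Abstain).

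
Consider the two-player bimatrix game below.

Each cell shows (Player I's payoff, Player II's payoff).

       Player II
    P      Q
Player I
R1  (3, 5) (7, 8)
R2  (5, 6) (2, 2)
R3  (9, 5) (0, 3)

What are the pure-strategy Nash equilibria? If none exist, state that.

(R1, P): Player I can switch to R2 (3 → 5). Not NE.
(R1, Q): Player I gets 7, best alternative 2; Player II gets 8, best alternative 5. No profitable deviation — NE.
(R2, P): Player I can switch to R3 (5 → 9). Not NE.
(R2, Q): Player I can switch to R1 (2 → 7). Not NE.
(R3, P): Player I gets 9, best alternative 5; Player II gets 5, best alternative 3. No profitable deviation — NE.
(R3, Q): Player I can switch to R1 (0 → 7). Not NE.

Pure-strategy Nash equilibria: (R1, Q), (R3, P)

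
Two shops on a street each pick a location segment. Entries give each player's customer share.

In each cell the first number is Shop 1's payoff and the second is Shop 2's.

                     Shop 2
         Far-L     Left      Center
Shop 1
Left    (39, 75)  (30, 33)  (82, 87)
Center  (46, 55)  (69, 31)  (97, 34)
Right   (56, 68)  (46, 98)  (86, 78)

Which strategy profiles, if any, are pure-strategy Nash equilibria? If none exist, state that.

Mark each player's best response to every combination of opponents' strategies; a profile where every player is best-responding is a pure Nash equilibrium.
Shop 1 against Far-L: payoffs 39, 46, 56 → best response Right.
Shop 1 against Left: payoffs 30, 69, 46 → best response Center.
Shop 1 against Center: payoffs 82, 97, 86 → best response Center.
Shop 2 against Left: payoffs 75, 33, 87 → best response Center.
Shop 2 against Center: payoffs 55, 31, 34 → best response Far-L.
Shop 2 against Right: payoffs 68, 98, 78 → best response Left.
No profile is a mutual best response for all players.

This game has no pure Nash equilibrium.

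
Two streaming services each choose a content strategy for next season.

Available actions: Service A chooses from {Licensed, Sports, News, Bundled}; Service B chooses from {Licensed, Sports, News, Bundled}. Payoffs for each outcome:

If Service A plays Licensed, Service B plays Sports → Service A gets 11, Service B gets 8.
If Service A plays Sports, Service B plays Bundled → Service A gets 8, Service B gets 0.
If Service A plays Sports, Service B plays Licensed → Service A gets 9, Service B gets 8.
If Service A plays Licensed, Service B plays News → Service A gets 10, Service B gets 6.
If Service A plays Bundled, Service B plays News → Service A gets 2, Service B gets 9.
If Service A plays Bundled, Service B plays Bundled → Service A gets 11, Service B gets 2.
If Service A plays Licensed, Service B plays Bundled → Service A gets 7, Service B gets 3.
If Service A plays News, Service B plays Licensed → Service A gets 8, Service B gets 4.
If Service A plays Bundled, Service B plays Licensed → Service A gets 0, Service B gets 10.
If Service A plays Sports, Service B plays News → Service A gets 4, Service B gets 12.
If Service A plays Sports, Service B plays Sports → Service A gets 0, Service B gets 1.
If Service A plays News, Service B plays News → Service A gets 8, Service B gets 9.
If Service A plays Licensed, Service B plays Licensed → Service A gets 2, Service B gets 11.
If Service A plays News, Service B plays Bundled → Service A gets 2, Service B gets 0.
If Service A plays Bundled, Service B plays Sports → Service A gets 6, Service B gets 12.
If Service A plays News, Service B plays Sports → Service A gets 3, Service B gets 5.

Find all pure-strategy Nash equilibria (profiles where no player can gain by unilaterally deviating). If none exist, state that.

Mark each player's best response to every combination of opponents' strategies; a profile where every player is best-responding is a pure Nash equilibrium.
Service A against Licensed: payoffs 2, 9, 8, 0 → best response Sports.
Service A against Sports: payoffs 11, 0, 3, 6 → best response Licensed.
Service A against News: payoffs 10, 4, 8, 2 → best response Licensed.
Service A against Bundled: payoffs 7, 8, 2, 11 → best response Bundled.
Service B against Licensed: payoffs 11, 8, 6, 3 → best response Licensed.
Service B against Sports: payoffs 8, 1, 12, 0 → best response News.
Service B against News: payoffs 4, 5, 9, 0 → best response News.
Service B against Bundled: payoffs 10, 12, 9, 2 → best response Sports.
No profile is a mutual best response for all players.

No pure-strategy Nash equilibrium.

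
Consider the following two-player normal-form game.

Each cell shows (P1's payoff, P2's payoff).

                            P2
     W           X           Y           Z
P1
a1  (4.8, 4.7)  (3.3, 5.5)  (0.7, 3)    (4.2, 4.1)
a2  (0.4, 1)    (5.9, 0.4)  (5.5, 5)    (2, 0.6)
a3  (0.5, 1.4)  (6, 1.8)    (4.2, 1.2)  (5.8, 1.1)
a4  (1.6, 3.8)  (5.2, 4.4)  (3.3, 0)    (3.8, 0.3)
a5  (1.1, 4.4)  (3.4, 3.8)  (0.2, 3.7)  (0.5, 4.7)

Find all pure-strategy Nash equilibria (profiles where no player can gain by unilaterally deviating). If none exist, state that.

For each strategy profile, look for a profitable unilateral deviation.
(a1, W): P2 can switch to X (4.7 → 5.5). Not NE.
(a1, X): P1 can switch to a2 (3.3 → 5.9). Not NE.
(a1, Y): P1 can switch to a2 (0.7 → 5.5). Not NE.
(a1, Z): P1 can switch to a3 (4.2 → 5.8). Not NE.
(a2, W): P1 can switch to a1 (0.4 → 4.8). Not NE.
(a2, X): P1 can switch to a3 (5.9 → 6). Not NE.
(a2, Y): P1 gets 5.5, best alternative 4.2; P2 gets 5, best alternative 1. No profitable deviation — NE.
(a3, X): P1 gets 6, best alternative 5.9; P2 gets 1.8, best alternative 1.4. No profitable deviation — NE.
(The remaining 12 profiles each have a profitable deviation by the same check.)

The pure Nash equilibria are (a2, Y); (a3, X).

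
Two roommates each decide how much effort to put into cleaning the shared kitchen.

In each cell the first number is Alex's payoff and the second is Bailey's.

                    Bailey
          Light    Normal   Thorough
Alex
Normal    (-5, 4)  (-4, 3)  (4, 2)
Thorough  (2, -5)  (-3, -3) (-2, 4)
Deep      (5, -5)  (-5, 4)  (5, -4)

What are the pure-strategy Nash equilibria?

There is no pure-strategy Nash equilibrium.

For each strategy profile, look for a profitable unilateral deviation.
(Normal, Light): Alex can switch to Thorough (-5 → 2). Not NE.
(Normal, Normal): Alex can switch to Thorough (-4 → -3). Not NE.
(Normal, Thorough): Alex can switch to Deep (4 → 5). Not NE.
(Thorough, Light): Alex can switch to Deep (2 → 5). Not NE.
(Thorough, Normal): Bailey can switch to Thorough (-3 → 4). Not NE.
(Thorough, Thorough): Alex can switch to Normal (-2 → 4). Not NE.
(Deep, Light): Bailey can switch to Normal (-5 → 4). Not NE.
(Deep, Normal): Alex can switch to Normal (-5 → -4). Not NE.
(The remaining 1 profile has a profitable deviation by the same check.)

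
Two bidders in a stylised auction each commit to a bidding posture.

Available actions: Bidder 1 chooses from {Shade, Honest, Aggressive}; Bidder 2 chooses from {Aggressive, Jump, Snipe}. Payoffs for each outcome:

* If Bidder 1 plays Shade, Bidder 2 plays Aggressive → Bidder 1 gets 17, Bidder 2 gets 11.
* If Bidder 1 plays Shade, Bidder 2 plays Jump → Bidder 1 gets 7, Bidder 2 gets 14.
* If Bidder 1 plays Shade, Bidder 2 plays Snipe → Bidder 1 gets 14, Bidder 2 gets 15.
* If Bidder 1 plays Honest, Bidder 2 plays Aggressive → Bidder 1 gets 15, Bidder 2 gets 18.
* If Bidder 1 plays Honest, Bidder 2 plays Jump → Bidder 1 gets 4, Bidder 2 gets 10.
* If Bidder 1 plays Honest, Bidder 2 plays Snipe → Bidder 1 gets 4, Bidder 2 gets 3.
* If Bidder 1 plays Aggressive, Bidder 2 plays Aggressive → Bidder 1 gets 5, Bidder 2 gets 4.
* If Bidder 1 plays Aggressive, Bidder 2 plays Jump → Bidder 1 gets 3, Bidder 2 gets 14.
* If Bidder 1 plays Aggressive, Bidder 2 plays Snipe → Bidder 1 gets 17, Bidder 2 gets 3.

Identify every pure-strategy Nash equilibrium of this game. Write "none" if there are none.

none

(Shade, Aggressive): Bidder 2 can switch to Jump (11 → 14). Not NE.
(Shade, Jump): Bidder 2 can switch to Snipe (14 → 15). Not NE.
(Shade, Snipe): Bidder 1 can switch to Aggressive (14 → 17). Not NE.
(Honest, Aggressive): Bidder 1 can switch to Shade (15 → 17). Not NE.
(Honest, Jump): Bidder 1 can switch to Shade (4 → 7). Not NE.
(Honest, Snipe): Bidder 1 can switch to Shade (4 → 14). Not NE.
(Aggressive, Aggressive): Bidder 1 can switch to Shade (5 → 17). Not NE.
(Aggressive, Jump): Bidder 1 can switch to Shade (3 → 7). Not NE.
(Aggressive, Snipe): Bidder 2 can switch to Aggressive (3 → 4). Not NE.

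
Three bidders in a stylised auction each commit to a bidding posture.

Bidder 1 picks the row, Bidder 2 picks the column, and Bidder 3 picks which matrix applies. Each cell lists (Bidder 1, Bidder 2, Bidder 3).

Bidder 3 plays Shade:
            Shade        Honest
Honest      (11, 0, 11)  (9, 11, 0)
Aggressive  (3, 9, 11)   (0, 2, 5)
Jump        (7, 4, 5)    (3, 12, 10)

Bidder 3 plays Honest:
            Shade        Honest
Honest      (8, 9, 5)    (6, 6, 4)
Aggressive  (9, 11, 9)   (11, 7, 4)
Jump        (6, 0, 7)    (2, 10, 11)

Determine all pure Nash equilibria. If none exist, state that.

There is no pure-strategy Nash equilibrium.

(Honest, Shade, Shade): Bidder 2 can switch to Honest (0 → 11). Not NE.
(Honest, Shade, Honest): Bidder 1 can switch to Aggressive (8 → 9). Not NE.
(Honest, Honest, Shade): Bidder 3 can switch to Honest (0 → 4). Not NE.
(Honest, Honest, Honest): Bidder 1 can switch to Aggressive (6 → 11). Not NE.
(Aggressive, Shade, Shade): Bidder 1 can switch to Honest (3 → 11). Not NE.
(Aggressive, Shade, Honest): Bidder 3 can switch to Shade (9 → 11). Not NE.
(Aggressive, Honest, Shade): Bidder 1 can switch to Honest (0 → 9). Not NE.
(Aggressive, Honest, Honest): Bidder 2 can switch to Shade (7 → 11). Not NE.
(Jump, Shade, Shade): Bidder 1 can switch to Honest (7 → 11). Not NE.
(Jump, Shade, Honest): Bidder 1 can switch to Honest (6 → 8). Not NE.
(Jump, Honest, Shade): Bidder 1 can switch to Honest (3 → 9). Not NE.
(Jump, Honest, Honest): Bidder 1 can switch to Honest (2 → 6). Not NE.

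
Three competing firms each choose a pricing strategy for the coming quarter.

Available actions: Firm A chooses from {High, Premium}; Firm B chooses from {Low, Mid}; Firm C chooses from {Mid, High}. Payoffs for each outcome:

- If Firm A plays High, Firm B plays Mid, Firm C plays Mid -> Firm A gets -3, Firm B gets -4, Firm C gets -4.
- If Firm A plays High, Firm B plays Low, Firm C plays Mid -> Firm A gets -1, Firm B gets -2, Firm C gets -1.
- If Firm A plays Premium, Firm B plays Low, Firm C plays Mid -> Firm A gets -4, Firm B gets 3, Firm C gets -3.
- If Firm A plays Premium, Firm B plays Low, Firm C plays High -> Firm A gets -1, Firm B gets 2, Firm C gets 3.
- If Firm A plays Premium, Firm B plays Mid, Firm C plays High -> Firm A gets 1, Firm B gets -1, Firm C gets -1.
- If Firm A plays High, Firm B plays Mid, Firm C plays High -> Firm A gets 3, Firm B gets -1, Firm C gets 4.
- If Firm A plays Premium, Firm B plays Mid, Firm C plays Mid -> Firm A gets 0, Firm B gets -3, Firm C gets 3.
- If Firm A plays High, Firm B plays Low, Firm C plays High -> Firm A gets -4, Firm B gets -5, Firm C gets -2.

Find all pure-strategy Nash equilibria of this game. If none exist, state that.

For each player, find the best response to each opponent profile; mutual best responses are the pure NE.
Firm A against (Low, Mid): payoffs -1, -4 → best response High.
Firm A against (Low, High): payoffs -4, -1 → best response Premium.
Firm A against (Mid, Mid): payoffs -3, 0 → best response Premium.
Firm A against (Mid, High): payoffs 3, 1 → best response High.
Firm B against (High, Mid): payoffs -2, -4 → best response Low.
Firm B against (High, High): payoffs -5, -1 → best response Mid.
Firm B against (Premium, Mid): payoffs 3, -3 → best response Low.
Firm B against (Premium, High): payoffs 2, -1 → best response Low.
Firm C against (High, Low): payoffs -1, -2 → best response Mid.
Firm C against (High, Mid): payoffs -4, 4 → best response High.
Firm C against (Premium, Low): payoffs -3, 3 → best response High.
Firm C against (Premium, Mid): payoffs 3, -1 → best response Mid.
Mutual best responses: (High, Low, Mid); (High, Mid, High); (Premium, Low, High).

Pure-strategy Nash equilibria: (High, Low, Mid) and (High, Mid, High) and (Premium, Low, High)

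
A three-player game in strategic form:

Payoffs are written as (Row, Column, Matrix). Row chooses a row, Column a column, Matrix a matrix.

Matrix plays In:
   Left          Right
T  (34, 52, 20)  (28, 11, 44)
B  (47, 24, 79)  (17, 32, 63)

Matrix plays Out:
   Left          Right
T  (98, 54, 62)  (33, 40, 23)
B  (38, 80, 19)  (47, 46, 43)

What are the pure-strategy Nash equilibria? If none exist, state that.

Pure NE: (T, Left, Out)

Row against (Left, In): payoffs 34, 47 → best response B.
Row against (Left, Out): payoffs 98, 38 → best response T.
Row against (Right, In): payoffs 28, 17 → best response T.
Row against (Right, Out): payoffs 33, 47 → best response B.
Column against (T, In): payoffs 52, 11 → best response Left.
Column against (T, Out): payoffs 54, 40 → best response Left.
Column against (B, In): payoffs 24, 32 → best response Right.
Column against (B, Out): payoffs 80, 46 → best response Left.
Matrix against (T, Left): payoffs 20, 62 → best response Out.
Matrix against (T, Right): payoffs 44, 23 → best response In.
Matrix against (B, Left): payoffs 79, 19 → best response In.
Matrix against (B, Right): payoffs 63, 43 → best response In.
Mutual best responses: (T, Left, Out).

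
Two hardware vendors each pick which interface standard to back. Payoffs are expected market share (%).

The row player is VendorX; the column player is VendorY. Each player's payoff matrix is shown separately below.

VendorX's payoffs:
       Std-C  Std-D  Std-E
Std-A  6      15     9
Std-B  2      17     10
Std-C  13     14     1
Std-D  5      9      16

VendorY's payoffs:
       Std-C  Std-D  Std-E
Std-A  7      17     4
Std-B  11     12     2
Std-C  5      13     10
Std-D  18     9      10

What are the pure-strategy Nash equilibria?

Check each profile: it is a Nash equilibrium iff no player can strictly gain by switching unilaterally.
(Std-A, Std-C): VendorX can switch to Std-C (6 → 13). Not NE.
(Std-A, Std-D): VendorX can switch to Std-B (15 → 17). Not NE.
(Std-A, Std-E): VendorX can switch to Std-B (9 → 10). Not NE.
(Std-B, Std-C): VendorX can switch to Std-A (2 → 6). Not NE.
(Std-B, Std-D): VendorX gets 17, best alternative 15; VendorY gets 12, best alternative 11. No profitable deviation — NE.
(Std-B, Std-E): VendorX can switch to Std-D (10 → 16). Not NE.
(Std-C, Std-C): VendorY can switch to Std-D (5 → 13). Not NE.
(Std-C, Std-D): VendorX can switch to Std-A (14 → 15). Not NE.
(Std-C, Std-E): VendorX can switch to Std-A (1 → 9). Not NE.
(The remaining 3 profiles each have a profitable deviation by the same check.)

(Std-B, Std-D)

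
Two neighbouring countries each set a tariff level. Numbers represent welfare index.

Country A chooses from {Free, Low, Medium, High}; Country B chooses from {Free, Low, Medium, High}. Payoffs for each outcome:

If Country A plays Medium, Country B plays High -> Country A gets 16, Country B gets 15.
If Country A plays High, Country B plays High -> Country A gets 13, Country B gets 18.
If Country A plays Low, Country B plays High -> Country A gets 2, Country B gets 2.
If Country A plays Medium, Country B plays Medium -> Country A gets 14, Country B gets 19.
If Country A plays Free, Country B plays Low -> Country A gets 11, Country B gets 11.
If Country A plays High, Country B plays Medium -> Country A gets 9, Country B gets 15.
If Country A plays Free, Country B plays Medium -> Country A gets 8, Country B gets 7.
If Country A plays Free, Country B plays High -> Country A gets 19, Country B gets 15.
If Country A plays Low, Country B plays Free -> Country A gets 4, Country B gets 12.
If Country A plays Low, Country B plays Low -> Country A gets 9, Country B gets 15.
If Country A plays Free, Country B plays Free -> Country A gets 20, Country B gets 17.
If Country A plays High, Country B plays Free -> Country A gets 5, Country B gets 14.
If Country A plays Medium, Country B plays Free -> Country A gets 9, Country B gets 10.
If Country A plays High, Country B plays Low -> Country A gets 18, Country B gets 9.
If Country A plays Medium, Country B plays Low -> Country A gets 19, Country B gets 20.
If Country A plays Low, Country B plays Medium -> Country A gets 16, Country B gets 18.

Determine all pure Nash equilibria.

(Free, Free): Country A gets 20, best alternative 9; Country B gets 17, best alternative 15. No profitable deviation — NE.
(Free, Low): Country A can switch to Medium (11 → 19). Not NE.
(Free, Medium): Country A can switch to Low (8 → 16). Not NE.
(Free, High): Country B can switch to Free (15 → 17). Not NE.
(Low, Free): Country A can switch to Free (4 → 20). Not NE.
(Low, Low): Country A can switch to Free (9 → 11). Not NE.
(Low, Medium): Country A gets 16, best alternative 14; Country B gets 18, best alternative 15. No profitable deviation — NE.
(Low, High): Country A can switch to Free (2 → 19). Not NE.
(Medium, Free): Country A can switch to Free (9 → 20). Not NE.
(Medium, Low): Country A gets 19, best alternative 18; Country B gets 20, best alternative 19. No profitable deviation — NE.
(Medium, Medium): Country A can switch to Low (14 → 16). Not NE.
(Medium, High): Country A can switch to Free (16 → 19). Not NE.
(High, Free): Country A can switch to Free (5 → 20). Not NE.
(High, Low): Country A can switch to Medium (18 → 19). Not NE.
(High, Medium): Country A can switch to Low (9 → 16). Not NE.
(The remaining 1 profile has a profitable deviation by the same check.)

(Free, Free) and (Low, Medium) and (Medium, Low)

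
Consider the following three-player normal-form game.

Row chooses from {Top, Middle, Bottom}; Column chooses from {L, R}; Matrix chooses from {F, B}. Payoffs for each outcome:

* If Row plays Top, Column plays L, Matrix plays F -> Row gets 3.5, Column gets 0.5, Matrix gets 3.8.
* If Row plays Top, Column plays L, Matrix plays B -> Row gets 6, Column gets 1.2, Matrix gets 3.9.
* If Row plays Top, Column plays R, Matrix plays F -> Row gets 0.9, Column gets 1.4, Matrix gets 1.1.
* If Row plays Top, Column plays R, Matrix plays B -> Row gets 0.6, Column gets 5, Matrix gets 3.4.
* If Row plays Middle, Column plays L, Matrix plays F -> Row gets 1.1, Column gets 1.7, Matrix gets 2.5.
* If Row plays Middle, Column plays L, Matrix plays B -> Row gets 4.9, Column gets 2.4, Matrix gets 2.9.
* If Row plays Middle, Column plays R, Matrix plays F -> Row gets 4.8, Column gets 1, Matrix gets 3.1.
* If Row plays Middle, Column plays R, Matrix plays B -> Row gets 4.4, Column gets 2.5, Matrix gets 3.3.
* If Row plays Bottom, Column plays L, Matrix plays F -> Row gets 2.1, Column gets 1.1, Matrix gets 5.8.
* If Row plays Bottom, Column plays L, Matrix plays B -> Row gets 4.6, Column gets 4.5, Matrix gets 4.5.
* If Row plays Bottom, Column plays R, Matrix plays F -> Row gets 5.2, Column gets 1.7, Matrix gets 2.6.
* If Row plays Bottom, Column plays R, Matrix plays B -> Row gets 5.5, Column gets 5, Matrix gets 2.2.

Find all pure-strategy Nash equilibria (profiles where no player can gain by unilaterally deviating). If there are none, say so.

Row against (L, F): payoffs 3.5, 1.1, 2.1 → best response Top.
Row against (L, B): payoffs 6, 4.9, 4.6 → best response Top.
Row against (R, F): payoffs 0.9, 4.8, 5.2 → best response Bottom.
Row against (R, B): payoffs 0.6, 4.4, 5.5 → best response Bottom.
Column against (Top, F): payoffs 0.5, 1.4 → best response R.
Column against (Top, B): payoffs 1.2, 5 → best response R.
Column against (Middle, F): payoffs 1.7, 1 → best response L.
Column against (Middle, B): payoffs 2.4, 2.5 → best response R.
Column against (Bottom, F): payoffs 1.1, 1.7 → best response R.
Column against (Bottom, B): payoffs 4.5, 5 → best response R.
Matrix against (Top, L): payoffs 3.8, 3.9 → best response B.
Matrix against (Top, R): payoffs 1.1, 3.4 → best response B.
Matrix against (Middle, L): payoffs 2.5, 2.9 → best response B.
Matrix against (Middle, R): payoffs 3.1, 3.3 → best response B.
Matrix against (Bottom, L): payoffs 5.8, 4.5 → best response F.
Matrix against (Bottom, R): payoffs 2.6, 2.2 → best response F.
Mutual best responses: (Bottom, R, F).

(Bottom, R, F)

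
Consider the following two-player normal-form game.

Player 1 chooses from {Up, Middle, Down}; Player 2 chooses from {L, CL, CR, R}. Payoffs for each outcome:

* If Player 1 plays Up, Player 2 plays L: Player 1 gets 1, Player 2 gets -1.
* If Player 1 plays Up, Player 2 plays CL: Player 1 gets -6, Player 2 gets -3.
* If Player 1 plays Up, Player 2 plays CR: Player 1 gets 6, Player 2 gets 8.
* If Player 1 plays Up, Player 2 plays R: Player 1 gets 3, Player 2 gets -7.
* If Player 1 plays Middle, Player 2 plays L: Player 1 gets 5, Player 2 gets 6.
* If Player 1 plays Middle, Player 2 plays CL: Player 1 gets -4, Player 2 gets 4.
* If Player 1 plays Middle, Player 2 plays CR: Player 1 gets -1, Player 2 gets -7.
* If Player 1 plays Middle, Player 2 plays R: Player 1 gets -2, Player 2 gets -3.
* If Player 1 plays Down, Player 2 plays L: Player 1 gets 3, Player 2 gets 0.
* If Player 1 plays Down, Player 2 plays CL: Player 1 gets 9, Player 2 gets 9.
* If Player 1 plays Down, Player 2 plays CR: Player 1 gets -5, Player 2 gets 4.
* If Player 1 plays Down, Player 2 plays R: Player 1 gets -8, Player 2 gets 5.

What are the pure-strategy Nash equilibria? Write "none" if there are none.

(Up, CR) and (Middle, L) and (Down, CL)

Check each profile: it is a Nash equilibrium iff no player can strictly gain by switching unilaterally.
(Up, L): Player 1 can switch to Middle (1 → 5). Not NE.
(Up, CL): Player 1 can switch to Middle (-6 → -4). Not NE.
(Up, CR): Player 1 gets 6, best alternative -1; Player 2 gets 8, best alternative -1. No profitable deviation — NE.
(Up, R): Player 2 can switch to L (-7 → -1). Not NE.
(Middle, L): Player 1 gets 5, best alternative 3; Player 2 gets 6, best alternative 4. No profitable deviation — NE.
(Middle, CL): Player 1 can switch to Down (-4 → 9). Not NE.
(Middle, CR): Player 1 can switch to Up (-1 → 6). Not NE.
(Middle, R): Player 1 can switch to Up (-2 → 3). Not NE.
(Down, L): Player 1 can switch to Middle (3 → 5). Not NE.
(Down, CL): Player 1 gets 9, best alternative -4; Player 2 gets 9, best alternative 5. No profitable deviation — NE.
(Down, CR): Player 1 can switch to Up (-5 → 6). Not NE.
(The remaining 1 profile has a profitable deviation by the same check.)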